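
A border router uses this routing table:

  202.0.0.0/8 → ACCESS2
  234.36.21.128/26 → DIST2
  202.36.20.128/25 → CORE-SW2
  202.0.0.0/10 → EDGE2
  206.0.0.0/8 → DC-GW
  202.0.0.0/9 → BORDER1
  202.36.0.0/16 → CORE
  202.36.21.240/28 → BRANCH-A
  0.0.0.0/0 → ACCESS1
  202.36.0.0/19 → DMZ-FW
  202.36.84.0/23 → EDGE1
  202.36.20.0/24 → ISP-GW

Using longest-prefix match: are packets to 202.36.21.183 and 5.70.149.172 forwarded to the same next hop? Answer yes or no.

202.36.21.183: longest match 202.36.0.0/19 -> DMZ-FW
5.70.149.172: longest match 0.0.0.0/0 -> ACCESS1

no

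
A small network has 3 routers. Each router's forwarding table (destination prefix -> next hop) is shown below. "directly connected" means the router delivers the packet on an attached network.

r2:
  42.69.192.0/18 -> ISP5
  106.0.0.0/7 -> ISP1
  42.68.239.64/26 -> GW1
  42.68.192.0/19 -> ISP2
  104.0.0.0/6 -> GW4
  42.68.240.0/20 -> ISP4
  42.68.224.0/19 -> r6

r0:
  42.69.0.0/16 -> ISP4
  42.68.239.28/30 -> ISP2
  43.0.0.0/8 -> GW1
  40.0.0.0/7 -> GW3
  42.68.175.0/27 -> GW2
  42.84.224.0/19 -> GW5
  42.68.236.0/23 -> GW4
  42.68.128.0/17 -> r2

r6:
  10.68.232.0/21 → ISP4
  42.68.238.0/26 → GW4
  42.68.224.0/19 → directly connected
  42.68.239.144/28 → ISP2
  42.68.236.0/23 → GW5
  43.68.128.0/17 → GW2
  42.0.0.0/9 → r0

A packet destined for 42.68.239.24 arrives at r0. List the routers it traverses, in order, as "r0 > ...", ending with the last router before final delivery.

At r0: longest match for 42.68.239.24 is 42.68.128.0/17 -> r2
At r2: longest match for 42.68.239.24 is 42.68.224.0/19 -> r6
At r6: longest match for 42.68.239.24 is 42.68.224.0/19 -> directly connected

r0 > r2 > r6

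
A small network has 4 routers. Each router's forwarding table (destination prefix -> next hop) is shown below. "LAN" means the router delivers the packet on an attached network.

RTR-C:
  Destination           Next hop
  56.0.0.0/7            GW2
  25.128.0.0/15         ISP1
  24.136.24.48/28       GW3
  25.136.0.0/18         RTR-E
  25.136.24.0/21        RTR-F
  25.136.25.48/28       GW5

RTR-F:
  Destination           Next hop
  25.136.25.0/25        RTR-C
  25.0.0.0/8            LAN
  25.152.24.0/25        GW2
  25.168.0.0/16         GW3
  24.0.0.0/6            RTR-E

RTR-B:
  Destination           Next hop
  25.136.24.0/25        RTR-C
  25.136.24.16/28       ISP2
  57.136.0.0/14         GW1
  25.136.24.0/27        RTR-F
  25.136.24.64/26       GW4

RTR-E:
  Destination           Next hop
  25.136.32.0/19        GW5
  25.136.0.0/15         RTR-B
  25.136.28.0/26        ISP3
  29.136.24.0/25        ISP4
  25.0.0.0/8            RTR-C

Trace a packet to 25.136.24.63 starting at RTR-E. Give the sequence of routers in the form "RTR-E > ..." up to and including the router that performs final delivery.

At RTR-E: longest match for 25.136.24.63 is 25.136.0.0/15 -> RTR-B
At RTR-B: longest match for 25.136.24.63 is 25.136.24.0/25 -> RTR-C
At RTR-C: longest match for 25.136.24.63 is 25.136.24.0/21 -> RTR-F
At RTR-F: longest match for 25.136.24.63 is 25.0.0.0/8 -> LAN

RTR-E > RTR-B > RTR-C > RTR-F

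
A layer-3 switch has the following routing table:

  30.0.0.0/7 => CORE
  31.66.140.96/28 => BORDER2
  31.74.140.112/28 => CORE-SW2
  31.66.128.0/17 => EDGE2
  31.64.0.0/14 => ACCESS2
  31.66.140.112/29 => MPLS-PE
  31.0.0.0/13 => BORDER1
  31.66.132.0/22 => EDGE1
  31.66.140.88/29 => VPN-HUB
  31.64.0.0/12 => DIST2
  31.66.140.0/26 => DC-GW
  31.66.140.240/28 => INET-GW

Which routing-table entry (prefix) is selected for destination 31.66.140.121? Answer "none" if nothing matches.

Entries matching 31.66.140.121:
  30.0.0.0/7 (30.0.0.0 - 31.255.255.255)
  31.64.0.0/12 (31.64.0.0 - 31.79.255.255)
  31.64.0.0/14 (31.64.0.0 - 31.67.255.255)
  31.66.128.0/17 (31.66.128.0 - 31.66.255.255)
Most specific is 31.66.128.0/17.

31.66.128.0/17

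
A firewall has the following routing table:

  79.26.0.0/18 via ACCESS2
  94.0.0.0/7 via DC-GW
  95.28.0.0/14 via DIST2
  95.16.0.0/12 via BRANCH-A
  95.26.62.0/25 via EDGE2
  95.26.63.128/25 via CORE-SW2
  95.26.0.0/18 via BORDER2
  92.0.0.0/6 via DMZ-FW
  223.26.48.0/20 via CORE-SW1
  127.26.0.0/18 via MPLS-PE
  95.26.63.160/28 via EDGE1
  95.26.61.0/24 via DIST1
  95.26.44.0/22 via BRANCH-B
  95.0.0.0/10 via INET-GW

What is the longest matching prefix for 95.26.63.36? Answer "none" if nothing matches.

95.26.0.0/18

Entries matching 95.26.63.36:
  92.0.0.0/6 (92.0.0.0 - 95.255.255.255)
  94.0.0.0/7 (94.0.0.0 - 95.255.255.255)
  95.0.0.0/10 (95.0.0.0 - 95.63.255.255)
  95.16.0.0/12 (95.16.0.0 - 95.31.255.255)
  95.26.0.0/18 (95.26.0.0 - 95.26.63.255)
Most specific is 95.26.0.0/18.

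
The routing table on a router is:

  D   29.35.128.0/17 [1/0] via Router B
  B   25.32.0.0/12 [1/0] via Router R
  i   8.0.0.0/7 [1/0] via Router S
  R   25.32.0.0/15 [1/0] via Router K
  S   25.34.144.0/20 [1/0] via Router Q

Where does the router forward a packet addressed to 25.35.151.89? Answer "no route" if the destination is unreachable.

Routes whose prefix contains 25.35.151.89:
  25.32.0.0/12 (25.32.0.0 - 25.47.255.255) -> Router R
More-specific entries that do NOT match:
  25.34.144.0/20 (25.34.144.0 - 25.34.159.255) does not contain 25.35.151.89
  29.35.128.0/17 (29.35.128.0 - 29.35.255.255) does not contain 25.35.151.89
  25.32.0.0/15 (25.32.0.0 - 25.33.255.255) does not contain 25.35.151.89
Longest matching prefix is /12 -> next hop Router R.

Router R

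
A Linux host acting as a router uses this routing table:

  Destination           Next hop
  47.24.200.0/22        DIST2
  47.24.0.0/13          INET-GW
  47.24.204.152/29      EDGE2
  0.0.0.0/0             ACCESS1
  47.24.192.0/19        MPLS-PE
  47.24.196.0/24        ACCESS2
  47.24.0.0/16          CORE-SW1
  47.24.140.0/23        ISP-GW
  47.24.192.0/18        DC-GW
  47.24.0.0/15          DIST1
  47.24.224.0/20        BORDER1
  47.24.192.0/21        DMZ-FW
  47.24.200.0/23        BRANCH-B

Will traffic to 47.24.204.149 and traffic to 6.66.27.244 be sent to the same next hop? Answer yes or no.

47.24.204.149: longest match 47.24.192.0/19 -> MPLS-PE
6.66.27.244: longest match 0.0.0.0/0 -> ACCESS1

no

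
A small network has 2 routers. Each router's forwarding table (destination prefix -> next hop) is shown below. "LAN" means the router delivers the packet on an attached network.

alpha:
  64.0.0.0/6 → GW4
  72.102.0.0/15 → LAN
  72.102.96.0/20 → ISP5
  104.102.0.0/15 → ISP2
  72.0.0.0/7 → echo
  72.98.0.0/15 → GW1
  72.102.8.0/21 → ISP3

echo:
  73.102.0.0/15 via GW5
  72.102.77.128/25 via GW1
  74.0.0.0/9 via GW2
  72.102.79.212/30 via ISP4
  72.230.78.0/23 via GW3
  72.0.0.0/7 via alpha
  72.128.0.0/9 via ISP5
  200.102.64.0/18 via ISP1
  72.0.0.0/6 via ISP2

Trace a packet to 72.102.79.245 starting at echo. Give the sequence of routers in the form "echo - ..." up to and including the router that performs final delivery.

At echo: longest match for 72.102.79.245 is 72.0.0.0/7 -> alpha
At alpha: longest match for 72.102.79.245 is 72.102.0.0/15 -> LAN

echo - alpha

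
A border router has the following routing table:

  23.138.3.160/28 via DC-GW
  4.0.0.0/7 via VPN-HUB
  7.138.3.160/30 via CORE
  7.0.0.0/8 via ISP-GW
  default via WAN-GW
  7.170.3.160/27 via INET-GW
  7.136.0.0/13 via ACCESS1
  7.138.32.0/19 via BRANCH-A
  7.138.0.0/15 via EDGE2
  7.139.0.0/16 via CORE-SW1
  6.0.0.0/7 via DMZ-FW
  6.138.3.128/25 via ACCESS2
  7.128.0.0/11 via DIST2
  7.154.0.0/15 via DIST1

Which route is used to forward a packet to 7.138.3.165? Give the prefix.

7.138.0.0/15

Entries matching 7.138.3.165:
  0.0.0.0/0 (default, matches everything)
  6.0.0.0/7 (6.0.0.0 - 7.255.255.255)
  7.0.0.0/8 (7.0.0.0 - 7.255.255.255)
  7.128.0.0/11 (7.128.0.0 - 7.159.255.255)
  7.136.0.0/13 (7.136.0.0 - 7.143.255.255)
  7.138.0.0/15 (7.138.0.0 - 7.139.255.255)
Most specific is 7.138.0.0/15.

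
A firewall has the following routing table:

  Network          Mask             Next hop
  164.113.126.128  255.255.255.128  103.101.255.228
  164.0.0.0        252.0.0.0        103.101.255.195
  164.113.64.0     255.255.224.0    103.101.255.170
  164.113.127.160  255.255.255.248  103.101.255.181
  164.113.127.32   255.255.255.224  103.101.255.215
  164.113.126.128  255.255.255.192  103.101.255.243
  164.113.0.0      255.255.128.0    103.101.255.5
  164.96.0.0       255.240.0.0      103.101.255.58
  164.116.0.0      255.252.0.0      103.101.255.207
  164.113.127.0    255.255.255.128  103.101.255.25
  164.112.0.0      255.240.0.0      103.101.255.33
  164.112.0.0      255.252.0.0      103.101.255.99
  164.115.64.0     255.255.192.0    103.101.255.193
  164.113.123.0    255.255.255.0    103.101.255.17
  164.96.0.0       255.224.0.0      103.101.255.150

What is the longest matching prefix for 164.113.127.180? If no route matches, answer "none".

164.113.0.0/17

Entries matching 164.113.127.180:
  164.0.0.0/6 (164.0.0.0 - 167.255.255.255)
  164.96.0.0/11 (164.96.0.0 - 164.127.255.255)
  164.112.0.0/12 (164.112.0.0 - 164.127.255.255)
  164.112.0.0/14 (164.112.0.0 - 164.115.255.255)
  164.113.0.0/17 (164.113.0.0 - 164.113.127.255)
Most specific is 164.113.0.0/17.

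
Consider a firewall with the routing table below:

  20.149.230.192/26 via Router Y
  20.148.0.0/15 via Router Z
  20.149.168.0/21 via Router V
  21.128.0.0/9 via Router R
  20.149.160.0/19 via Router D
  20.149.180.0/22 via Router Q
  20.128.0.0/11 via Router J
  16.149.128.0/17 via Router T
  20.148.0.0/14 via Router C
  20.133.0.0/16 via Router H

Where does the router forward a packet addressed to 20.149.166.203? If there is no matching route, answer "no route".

Router D

Routes whose prefix contains 20.149.166.203:
  20.128.0.0/11 (20.128.0.0 - 20.159.255.255) -> Router J
  20.148.0.0/14 (20.148.0.0 - 20.151.255.255) -> Router C
  20.148.0.0/15 (20.148.0.0 - 20.149.255.255) -> Router Z
  20.149.160.0/19 (20.149.160.0 - 20.149.191.255) -> Router D
More-specific entries that do NOT match:
  20.149.230.192/26 (20.149.230.192 - 20.149.230.255) does not contain 20.149.166.203
  20.149.180.0/22 (20.149.180.0 - 20.149.183.255) does not contain 20.149.166.203
  20.149.168.0/21 (20.149.168.0 - 20.149.175.255) does not contain 20.149.166.203
Longest matching prefix is /19 -> next hop Router D.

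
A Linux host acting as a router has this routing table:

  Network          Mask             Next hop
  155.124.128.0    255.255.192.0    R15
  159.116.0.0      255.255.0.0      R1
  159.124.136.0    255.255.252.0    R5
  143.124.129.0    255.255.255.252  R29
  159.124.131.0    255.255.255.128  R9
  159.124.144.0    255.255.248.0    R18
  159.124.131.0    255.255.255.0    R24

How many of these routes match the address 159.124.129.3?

No listed prefix contains 159.124.129.3.
Total matching entries: 0.

0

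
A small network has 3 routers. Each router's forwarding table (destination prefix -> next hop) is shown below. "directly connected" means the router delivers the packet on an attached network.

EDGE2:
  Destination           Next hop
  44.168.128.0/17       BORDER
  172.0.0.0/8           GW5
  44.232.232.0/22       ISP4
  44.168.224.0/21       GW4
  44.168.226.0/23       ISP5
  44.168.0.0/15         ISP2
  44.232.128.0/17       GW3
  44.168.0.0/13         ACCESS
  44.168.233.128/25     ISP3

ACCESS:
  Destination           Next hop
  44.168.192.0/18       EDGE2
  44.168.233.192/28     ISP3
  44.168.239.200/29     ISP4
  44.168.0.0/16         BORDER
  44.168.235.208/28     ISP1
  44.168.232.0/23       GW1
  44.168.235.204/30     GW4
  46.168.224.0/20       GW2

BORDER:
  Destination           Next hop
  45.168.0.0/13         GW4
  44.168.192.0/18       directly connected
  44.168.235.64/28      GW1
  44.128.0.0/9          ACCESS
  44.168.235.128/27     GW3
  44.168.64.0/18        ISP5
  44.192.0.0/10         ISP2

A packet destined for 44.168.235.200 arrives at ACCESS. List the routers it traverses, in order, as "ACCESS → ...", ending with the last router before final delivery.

At ACCESS: longest match for 44.168.235.200 is 44.168.192.0/18 -> EDGE2
At EDGE2: longest match for 44.168.235.200 is 44.168.128.0/17 -> BORDER
At BORDER: longest match for 44.168.235.200 is 44.168.192.0/18 -> directly connected

ACCESS → EDGE2 → BORDER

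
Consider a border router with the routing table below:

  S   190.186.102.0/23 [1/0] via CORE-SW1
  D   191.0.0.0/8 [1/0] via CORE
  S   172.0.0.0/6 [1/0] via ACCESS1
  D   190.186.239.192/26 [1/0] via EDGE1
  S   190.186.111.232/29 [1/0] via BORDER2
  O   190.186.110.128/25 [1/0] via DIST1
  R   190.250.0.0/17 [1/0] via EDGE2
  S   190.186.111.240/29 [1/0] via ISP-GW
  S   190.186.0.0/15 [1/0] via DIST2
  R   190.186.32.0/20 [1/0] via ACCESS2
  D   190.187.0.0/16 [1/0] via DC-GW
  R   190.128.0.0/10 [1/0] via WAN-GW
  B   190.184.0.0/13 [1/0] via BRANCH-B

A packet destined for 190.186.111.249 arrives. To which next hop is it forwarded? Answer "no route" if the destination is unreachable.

Routes whose prefix contains 190.186.111.249:
  190.128.0.0/10 (190.128.0.0 - 190.191.255.255) -> WAN-GW
  190.184.0.0/13 (190.184.0.0 - 190.191.255.255) -> BRANCH-B
  190.186.0.0/15 (190.186.0.0 - 190.187.255.255) -> DIST2
More-specific entries that do NOT match:
  190.186.111.232/29 (190.186.111.232 - 190.186.111.239) does not contain 190.186.111.249
  190.186.111.240/29 (190.186.111.240 - 190.186.111.247) does not contain 190.186.111.249
  190.186.239.192/26 (190.186.239.192 - 190.186.239.255) does not contain 190.186.111.249
  190.186.110.128/25 (190.186.110.128 - 190.186.110.255) does not contain 190.186.111.249
  190.186.102.0/23 (190.186.102.0 - 190.186.103.255) does not contain 190.186.111.249
  190.186.32.0/20 (190.186.32.0 - 190.186.47.255) does not contain 190.186.111.249
  190.250.0.0/17 (190.250.0.0 - 190.250.127.255) does not contain 190.186.111.249
  190.187.0.0/16 (190.187.0.0 - 190.187.255.255) does not contain 190.186.111.249
Longest matching prefix is /15 -> next hop DIST2.

DIST2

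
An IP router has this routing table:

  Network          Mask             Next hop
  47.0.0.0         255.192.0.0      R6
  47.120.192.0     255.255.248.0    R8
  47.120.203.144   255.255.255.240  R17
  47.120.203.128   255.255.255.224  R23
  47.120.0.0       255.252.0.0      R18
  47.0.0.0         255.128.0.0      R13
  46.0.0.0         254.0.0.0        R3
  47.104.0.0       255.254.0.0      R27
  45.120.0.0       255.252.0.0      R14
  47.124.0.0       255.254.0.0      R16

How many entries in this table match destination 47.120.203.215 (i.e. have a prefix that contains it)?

3

Prefixes containing 47.120.203.215:
  46.0.0.0/7 (46.0.0.0 - 47.255.255.255)
  47.0.0.0/9 (47.0.0.0 - 47.127.255.255)
  47.120.0.0/14 (47.120.0.0 - 47.123.255.255)
Total matching entries: 3.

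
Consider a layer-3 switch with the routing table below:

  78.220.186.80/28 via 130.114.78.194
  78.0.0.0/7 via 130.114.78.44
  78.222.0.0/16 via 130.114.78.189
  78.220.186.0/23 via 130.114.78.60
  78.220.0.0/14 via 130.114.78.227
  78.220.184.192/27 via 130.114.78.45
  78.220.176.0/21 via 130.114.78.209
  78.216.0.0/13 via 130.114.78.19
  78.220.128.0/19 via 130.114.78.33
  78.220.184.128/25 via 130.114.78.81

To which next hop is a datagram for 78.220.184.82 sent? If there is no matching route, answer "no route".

130.114.78.227

Routes whose prefix contains 78.220.184.82:
  78.0.0.0/7 (78.0.0.0 - 79.255.255.255) -> 130.114.78.44
  78.216.0.0/13 (78.216.0.0 - 78.223.255.255) -> 130.114.78.19
  78.220.0.0/14 (78.220.0.0 - 78.223.255.255) -> 130.114.78.227
More-specific entries that do NOT match:
  78.220.186.80/28 (78.220.186.80 - 78.220.186.95) does not contain 78.220.184.82
  78.220.184.192/27 (78.220.184.192 - 78.220.184.223) does not contain 78.220.184.82
  78.220.184.128/25 (78.220.184.128 - 78.220.184.255) does not contain 78.220.184.82
  78.220.186.0/23 (78.220.186.0 - 78.220.187.255) does not contain 78.220.184.82
  78.220.176.0/21 (78.220.176.0 - 78.220.183.255) does not contain 78.220.184.82
  78.220.128.0/19 (78.220.128.0 - 78.220.159.255) does not contain 78.220.184.82
  78.222.0.0/16 (78.222.0.0 - 78.222.255.255) does not contain 78.220.184.82
Longest matching prefix is /14 -> next hop 130.114.78.227.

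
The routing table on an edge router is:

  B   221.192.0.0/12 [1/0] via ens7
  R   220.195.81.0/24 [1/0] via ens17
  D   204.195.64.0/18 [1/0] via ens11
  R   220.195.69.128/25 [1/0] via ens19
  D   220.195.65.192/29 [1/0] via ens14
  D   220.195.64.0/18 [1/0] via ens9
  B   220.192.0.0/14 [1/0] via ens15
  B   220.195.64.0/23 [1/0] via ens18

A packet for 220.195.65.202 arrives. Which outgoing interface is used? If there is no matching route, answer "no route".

Routes whose prefix contains 220.195.65.202:
  220.192.0.0/14 (220.192.0.0 - 220.195.255.255) -> ens15
  220.195.64.0/18 (220.195.64.0 - 220.195.127.255) -> ens9
  220.195.64.0/23 (220.195.64.0 - 220.195.65.255) -> ens18
More-specific entries that do NOT match:
  220.195.65.192/29 (220.195.65.192 - 220.195.65.199) does not contain 220.195.65.202
  220.195.69.128/25 (220.195.69.128 - 220.195.69.255) does not contain 220.195.65.202
  220.195.81.0/24 (220.195.81.0 - 220.195.81.255) does not contain 220.195.65.202
Longest matching prefix is /23 -> interface ens18.

ens18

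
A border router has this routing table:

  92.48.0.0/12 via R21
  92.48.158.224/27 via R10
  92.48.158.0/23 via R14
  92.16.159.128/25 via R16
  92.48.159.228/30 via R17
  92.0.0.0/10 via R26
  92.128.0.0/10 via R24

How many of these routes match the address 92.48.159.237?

3

Prefixes containing 92.48.159.237:
  92.0.0.0/10 (92.0.0.0 - 92.63.255.255)
  92.48.0.0/12 (92.48.0.0 - 92.63.255.255)
  92.48.158.0/23 (92.48.158.0 - 92.48.159.255)
Total matching entries: 3.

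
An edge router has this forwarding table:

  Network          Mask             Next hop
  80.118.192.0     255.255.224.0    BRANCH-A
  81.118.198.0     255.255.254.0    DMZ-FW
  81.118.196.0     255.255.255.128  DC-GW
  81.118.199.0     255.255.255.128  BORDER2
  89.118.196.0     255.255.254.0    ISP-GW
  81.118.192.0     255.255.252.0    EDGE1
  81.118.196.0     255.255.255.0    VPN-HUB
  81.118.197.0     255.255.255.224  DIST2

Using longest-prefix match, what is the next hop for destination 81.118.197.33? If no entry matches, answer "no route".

No entry's prefix contains 81.118.197.33; there is no default route.

no route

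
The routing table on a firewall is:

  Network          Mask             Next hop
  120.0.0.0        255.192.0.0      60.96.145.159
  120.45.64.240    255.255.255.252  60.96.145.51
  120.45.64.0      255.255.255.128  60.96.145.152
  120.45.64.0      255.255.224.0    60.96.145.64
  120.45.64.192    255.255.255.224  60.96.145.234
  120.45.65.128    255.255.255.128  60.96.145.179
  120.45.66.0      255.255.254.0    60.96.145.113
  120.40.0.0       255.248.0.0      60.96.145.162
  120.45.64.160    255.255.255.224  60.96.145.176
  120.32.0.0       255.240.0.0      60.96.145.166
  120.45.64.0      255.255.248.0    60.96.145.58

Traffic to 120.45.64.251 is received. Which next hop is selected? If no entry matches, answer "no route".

60.96.145.58

Routes whose prefix contains 120.45.64.251:
  120.0.0.0/10 (120.0.0.0 - 120.63.255.255) -> 60.96.145.159
  120.32.0.0/12 (120.32.0.0 - 120.47.255.255) -> 60.96.145.166
  120.40.0.0/13 (120.40.0.0 - 120.47.255.255) -> 60.96.145.162
  120.45.64.0/19 (120.45.64.0 - 120.45.95.255) -> 60.96.145.64
  120.45.64.0/21 (120.45.64.0 - 120.45.71.255) -> 60.96.145.58
More-specific entries that do NOT match:
  120.45.64.240/30 (120.45.64.240 - 120.45.64.243) does not contain 120.45.64.251
  120.45.64.192/27 (120.45.64.192 - 120.45.64.223) does not contain 120.45.64.251
  120.45.64.160/27 (120.45.64.160 - 120.45.64.191) does not contain 120.45.64.251
  120.45.64.0/25 (120.45.64.0 - 120.45.64.127) does not contain 120.45.64.251
  120.45.65.128/25 (120.45.65.128 - 120.45.65.255) does not contain 120.45.64.251
  120.45.66.0/23 (120.45.66.0 - 120.45.67.255) does not contain 120.45.64.251
Longest matching prefix is /21 -> next hop 60.96.145.58.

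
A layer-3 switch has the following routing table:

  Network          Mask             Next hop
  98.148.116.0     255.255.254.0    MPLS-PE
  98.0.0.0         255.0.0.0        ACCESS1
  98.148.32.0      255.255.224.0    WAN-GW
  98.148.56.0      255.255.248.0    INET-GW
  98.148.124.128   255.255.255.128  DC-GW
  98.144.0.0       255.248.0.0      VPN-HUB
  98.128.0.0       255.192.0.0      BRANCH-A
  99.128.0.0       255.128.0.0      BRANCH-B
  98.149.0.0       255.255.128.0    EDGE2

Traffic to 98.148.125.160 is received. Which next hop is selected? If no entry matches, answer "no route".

Routes whose prefix contains 98.148.125.160:
  98.0.0.0/8 (98.0.0.0 - 98.255.255.255) -> ACCESS1
  98.128.0.0/10 (98.128.0.0 - 98.191.255.255) -> BRANCH-A
  98.144.0.0/13 (98.144.0.0 - 98.151.255.255) -> VPN-HUB
More-specific entries that do NOT match:
  98.148.124.128/25 (98.148.124.128 - 98.148.124.255) does not contain 98.148.125.160
  98.148.116.0/23 (98.148.116.0 - 98.148.117.255) does not contain 98.148.125.160
  98.148.56.0/21 (98.148.56.0 - 98.148.63.255) does not contain 98.148.125.160
  98.148.32.0/19 (98.148.32.0 - 98.148.63.255) does not contain 98.148.125.160
  98.149.0.0/17 (98.149.0.0 - 98.149.127.255) does not contain 98.148.125.160
Longest matching prefix is /13 -> next hop VPN-HUB.

VPN-HUB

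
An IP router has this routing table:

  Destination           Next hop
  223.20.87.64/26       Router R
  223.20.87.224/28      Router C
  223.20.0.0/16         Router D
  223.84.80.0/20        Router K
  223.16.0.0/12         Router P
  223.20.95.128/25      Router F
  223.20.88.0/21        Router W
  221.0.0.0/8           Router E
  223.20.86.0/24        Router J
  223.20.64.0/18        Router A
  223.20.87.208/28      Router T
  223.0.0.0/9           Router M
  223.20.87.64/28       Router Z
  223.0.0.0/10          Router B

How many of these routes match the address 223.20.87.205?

5

Prefixes containing 223.20.87.205:
  223.0.0.0/9 (223.0.0.0 - 223.127.255.255)
  223.0.0.0/10 (223.0.0.0 - 223.63.255.255)
  223.16.0.0/12 (223.16.0.0 - 223.31.255.255)
  223.20.0.0/16 (223.20.0.0 - 223.20.255.255)
  223.20.64.0/18 (223.20.64.0 - 223.20.127.255)
Total matching entries: 5.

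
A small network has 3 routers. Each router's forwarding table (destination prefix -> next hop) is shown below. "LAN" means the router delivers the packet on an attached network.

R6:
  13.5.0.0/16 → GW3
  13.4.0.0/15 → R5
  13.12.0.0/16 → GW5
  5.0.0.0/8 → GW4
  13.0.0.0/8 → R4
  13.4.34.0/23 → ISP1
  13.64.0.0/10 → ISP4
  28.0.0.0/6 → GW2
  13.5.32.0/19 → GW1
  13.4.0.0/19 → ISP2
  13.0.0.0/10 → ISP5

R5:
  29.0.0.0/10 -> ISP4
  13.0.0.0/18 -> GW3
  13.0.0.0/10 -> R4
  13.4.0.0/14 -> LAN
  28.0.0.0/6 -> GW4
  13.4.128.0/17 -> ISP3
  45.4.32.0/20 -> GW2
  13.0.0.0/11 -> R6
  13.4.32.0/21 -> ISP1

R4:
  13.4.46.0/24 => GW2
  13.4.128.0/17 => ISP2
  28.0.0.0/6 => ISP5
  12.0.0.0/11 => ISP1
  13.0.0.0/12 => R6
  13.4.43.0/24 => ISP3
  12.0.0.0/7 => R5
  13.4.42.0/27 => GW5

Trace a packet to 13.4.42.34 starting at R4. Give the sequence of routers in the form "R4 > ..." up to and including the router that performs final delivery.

At R4: longest match for 13.4.42.34 is 13.0.0.0/12 -> R6
At R6: longest match for 13.4.42.34 is 13.4.0.0/15 -> R5
At R5: longest match for 13.4.42.34 is 13.4.0.0/14 -> LAN

R4 > R6 > R5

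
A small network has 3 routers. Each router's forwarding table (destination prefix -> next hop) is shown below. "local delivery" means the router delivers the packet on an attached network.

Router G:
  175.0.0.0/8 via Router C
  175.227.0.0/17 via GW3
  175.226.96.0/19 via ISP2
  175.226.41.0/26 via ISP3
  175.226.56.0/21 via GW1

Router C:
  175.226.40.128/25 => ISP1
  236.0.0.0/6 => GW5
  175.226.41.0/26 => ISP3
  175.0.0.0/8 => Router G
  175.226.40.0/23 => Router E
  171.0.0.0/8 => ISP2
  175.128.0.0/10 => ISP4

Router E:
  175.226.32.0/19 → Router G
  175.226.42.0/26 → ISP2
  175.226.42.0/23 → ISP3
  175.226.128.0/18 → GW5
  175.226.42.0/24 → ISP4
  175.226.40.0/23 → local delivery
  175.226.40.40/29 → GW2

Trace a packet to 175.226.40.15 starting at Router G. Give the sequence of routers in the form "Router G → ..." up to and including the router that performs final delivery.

Router G → Router C → Router E

At Router G: longest match for 175.226.40.15 is 175.0.0.0/8 -> Router C
At Router C: longest match for 175.226.40.15 is 175.226.40.0/23 -> Router E
At Router E: longest match for 175.226.40.15 is 175.226.40.0/23 -> local delivery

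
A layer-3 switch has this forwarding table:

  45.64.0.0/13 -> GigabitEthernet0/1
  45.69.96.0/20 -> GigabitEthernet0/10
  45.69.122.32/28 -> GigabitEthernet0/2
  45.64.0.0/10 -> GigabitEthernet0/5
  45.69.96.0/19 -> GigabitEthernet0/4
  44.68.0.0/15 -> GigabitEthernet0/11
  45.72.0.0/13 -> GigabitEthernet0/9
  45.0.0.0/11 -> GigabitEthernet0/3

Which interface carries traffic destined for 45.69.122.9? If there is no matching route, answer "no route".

GigabitEthernet0/4

Routes whose prefix contains 45.69.122.9:
  45.64.0.0/10 (45.64.0.0 - 45.127.255.255) -> GigabitEthernet0/5
  45.64.0.0/13 (45.64.0.0 - 45.71.255.255) -> GigabitEthernet0/1
  45.69.96.0/19 (45.69.96.0 - 45.69.127.255) -> GigabitEthernet0/4
More-specific entries that do NOT match:
  45.69.122.32/28 (45.69.122.32 - 45.69.122.47) does not contain 45.69.122.9
  45.69.96.0/20 (45.69.96.0 - 45.69.111.255) does not contain 45.69.122.9
Longest matching prefix is /19 -> interface GigabitEthernet0/4.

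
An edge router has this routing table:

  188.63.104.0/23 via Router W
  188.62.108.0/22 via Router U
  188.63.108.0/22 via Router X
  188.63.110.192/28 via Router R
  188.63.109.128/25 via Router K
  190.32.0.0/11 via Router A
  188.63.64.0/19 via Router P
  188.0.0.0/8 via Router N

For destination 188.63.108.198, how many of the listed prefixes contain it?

Prefixes containing 188.63.108.198:
  188.0.0.0/8 (188.0.0.0 - 188.255.255.255)
  188.63.108.0/22 (188.63.108.0 - 188.63.111.255)
Total matching entries: 2.

2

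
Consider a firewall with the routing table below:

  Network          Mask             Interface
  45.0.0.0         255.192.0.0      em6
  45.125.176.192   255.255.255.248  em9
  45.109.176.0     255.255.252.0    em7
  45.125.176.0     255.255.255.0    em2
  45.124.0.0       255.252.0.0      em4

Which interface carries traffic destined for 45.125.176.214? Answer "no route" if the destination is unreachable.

em2

Routes whose prefix contains 45.125.176.214:
  45.124.0.0/14 (45.124.0.0 - 45.127.255.255) -> em4
  45.125.176.0/24 (45.125.176.0 - 45.125.176.255) -> em2
More-specific entries that do NOT match:
  45.125.176.192/29 (45.125.176.192 - 45.125.176.199) does not contain 45.125.176.214
Longest matching prefix is /24 -> interface em2.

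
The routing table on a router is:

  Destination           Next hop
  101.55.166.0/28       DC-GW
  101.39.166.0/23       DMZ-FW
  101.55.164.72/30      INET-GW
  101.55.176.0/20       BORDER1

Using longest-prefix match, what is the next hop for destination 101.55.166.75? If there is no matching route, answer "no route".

No entry's prefix contains 101.55.166.75; there is no default route.

no route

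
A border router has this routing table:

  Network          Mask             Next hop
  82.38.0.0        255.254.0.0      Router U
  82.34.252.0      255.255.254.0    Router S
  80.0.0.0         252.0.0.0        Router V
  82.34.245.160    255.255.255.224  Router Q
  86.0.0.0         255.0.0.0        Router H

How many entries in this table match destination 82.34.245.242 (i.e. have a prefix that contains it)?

Prefixes containing 82.34.245.242:
  80.0.0.0/6 (80.0.0.0 - 83.255.255.255)
Total matching entries: 1.

1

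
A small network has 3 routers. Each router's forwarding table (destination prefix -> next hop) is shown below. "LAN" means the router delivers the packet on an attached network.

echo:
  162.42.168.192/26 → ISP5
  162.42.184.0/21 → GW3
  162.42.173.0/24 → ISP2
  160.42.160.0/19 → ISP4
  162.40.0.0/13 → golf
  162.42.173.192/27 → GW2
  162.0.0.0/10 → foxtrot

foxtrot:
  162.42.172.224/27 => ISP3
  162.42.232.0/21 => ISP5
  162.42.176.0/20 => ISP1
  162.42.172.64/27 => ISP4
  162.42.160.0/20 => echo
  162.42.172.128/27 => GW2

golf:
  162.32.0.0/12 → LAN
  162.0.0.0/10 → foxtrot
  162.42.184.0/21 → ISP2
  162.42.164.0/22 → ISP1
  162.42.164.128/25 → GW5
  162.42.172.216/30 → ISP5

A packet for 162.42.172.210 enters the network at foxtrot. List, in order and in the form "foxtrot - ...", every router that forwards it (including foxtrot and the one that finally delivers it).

foxtrot - echo - golf

At foxtrot: longest match for 162.42.172.210 is 162.42.160.0/20 -> echo
At echo: longest match for 162.42.172.210 is 162.40.0.0/13 -> golf
At golf: longest match for 162.42.172.210 is 162.32.0.0/12 -> LAN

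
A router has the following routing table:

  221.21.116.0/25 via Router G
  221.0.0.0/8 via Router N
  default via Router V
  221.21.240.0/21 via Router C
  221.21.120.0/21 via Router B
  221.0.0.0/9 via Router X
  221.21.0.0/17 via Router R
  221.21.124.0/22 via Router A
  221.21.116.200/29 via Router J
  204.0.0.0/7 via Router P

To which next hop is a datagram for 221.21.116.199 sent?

Routes whose prefix contains 221.21.116.199:
  0.0.0.0/0 (default, matches everything) -> Router V
  221.0.0.0/8 (221.0.0.0 - 221.255.255.255) -> Router N
  221.0.0.0/9 (221.0.0.0 - 221.127.255.255) -> Router X
  221.21.0.0/17 (221.21.0.0 - 221.21.127.255) -> Router R
More-specific entries that do NOT match:
  221.21.116.200/29 (221.21.116.200 - 221.21.116.207) does not contain 221.21.116.199
  221.21.116.0/25 (221.21.116.0 - 221.21.116.127) does not contain 221.21.116.199
  221.21.124.0/22 (221.21.124.0 - 221.21.127.255) does not contain 221.21.116.199
  221.21.240.0/21 (221.21.240.0 - 221.21.247.255) does not contain 221.21.116.199
  221.21.120.0/21 (221.21.120.0 - 221.21.127.255) does not contain 221.21.116.199
Longest matching prefix is /17 -> next hop Router R.

Router R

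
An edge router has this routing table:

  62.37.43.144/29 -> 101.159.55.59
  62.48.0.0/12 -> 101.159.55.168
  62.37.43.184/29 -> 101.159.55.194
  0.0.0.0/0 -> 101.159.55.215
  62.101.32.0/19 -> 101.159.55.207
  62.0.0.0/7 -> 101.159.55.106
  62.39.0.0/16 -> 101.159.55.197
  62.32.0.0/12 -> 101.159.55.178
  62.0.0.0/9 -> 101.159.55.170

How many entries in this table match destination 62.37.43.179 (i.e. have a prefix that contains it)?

Prefixes containing 62.37.43.179:
  0.0.0.0/0 (default, matches everything)
  62.0.0.0/7 (62.0.0.0 - 63.255.255.255)
  62.0.0.0/9 (62.0.0.0 - 62.127.255.255)
  62.32.0.0/12 (62.32.0.0 - 62.47.255.255)
Total matching entries: 4.

4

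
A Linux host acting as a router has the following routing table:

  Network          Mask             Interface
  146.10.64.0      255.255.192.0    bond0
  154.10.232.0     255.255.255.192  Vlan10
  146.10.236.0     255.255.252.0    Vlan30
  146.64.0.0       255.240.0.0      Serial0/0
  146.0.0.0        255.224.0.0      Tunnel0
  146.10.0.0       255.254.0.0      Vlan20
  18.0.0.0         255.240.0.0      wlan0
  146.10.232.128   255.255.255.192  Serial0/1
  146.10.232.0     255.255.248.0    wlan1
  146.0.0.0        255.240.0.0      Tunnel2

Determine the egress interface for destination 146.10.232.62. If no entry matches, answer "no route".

Routes whose prefix contains 146.10.232.62:
  146.0.0.0/11 (146.0.0.0 - 146.31.255.255) -> Tunnel0
  146.0.0.0/12 (146.0.0.0 - 146.15.255.255) -> Tunnel2
  146.10.0.0/15 (146.10.0.0 - 146.11.255.255) -> Vlan20
  146.10.232.0/21 (146.10.232.0 - 146.10.239.255) -> wlan1
More-specific entries that do NOT match:
  154.10.232.0/26 (154.10.232.0 - 154.10.232.63) does not contain 146.10.232.62
  146.10.232.128/26 (146.10.232.128 - 146.10.232.191) does not contain 146.10.232.62
  146.10.236.0/22 (146.10.236.0 - 146.10.239.255) does not contain 146.10.232.62
Longest matching prefix is /21 -> interface wlan1.

wlan1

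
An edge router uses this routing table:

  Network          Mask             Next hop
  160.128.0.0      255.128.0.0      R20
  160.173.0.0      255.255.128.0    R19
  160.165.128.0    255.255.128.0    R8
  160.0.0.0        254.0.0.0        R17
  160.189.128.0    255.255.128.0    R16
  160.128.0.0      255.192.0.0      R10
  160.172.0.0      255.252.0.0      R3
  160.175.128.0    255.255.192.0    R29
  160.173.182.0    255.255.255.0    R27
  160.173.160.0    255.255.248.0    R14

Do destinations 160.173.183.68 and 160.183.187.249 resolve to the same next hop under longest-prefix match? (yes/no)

no

160.173.183.68: longest match 160.172.0.0/14 -> R3
160.183.187.249: longest match 160.128.0.0/10 -> R10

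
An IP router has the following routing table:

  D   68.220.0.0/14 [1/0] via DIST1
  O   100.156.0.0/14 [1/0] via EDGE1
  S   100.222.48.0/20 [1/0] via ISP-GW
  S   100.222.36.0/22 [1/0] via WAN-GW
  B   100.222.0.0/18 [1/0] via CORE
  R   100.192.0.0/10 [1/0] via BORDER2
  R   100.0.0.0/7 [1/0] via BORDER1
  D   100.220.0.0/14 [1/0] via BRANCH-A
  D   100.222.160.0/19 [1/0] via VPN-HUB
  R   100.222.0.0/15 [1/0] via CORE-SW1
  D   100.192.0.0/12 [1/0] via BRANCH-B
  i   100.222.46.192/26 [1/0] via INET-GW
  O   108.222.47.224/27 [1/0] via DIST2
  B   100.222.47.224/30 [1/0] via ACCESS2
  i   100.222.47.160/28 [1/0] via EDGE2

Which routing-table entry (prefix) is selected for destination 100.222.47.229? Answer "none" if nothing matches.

100.222.0.0/18

Entries matching 100.222.47.229:
  100.0.0.0/7 (100.0.0.0 - 101.255.255.255)
  100.192.0.0/10 (100.192.0.0 - 100.255.255.255)
  100.220.0.0/14 (100.220.0.0 - 100.223.255.255)
  100.222.0.0/15 (100.222.0.0 - 100.223.255.255)
  100.222.0.0/18 (100.222.0.0 - 100.222.63.255)
Most specific is 100.222.0.0/18.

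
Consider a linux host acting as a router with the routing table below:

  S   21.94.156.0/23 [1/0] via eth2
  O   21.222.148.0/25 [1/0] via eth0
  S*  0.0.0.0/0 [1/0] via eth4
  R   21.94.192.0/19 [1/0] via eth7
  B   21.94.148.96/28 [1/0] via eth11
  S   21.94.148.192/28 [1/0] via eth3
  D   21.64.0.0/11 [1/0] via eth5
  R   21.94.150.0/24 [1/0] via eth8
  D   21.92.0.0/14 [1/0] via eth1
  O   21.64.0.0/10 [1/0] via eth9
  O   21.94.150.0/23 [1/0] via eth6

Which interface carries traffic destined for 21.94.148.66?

Routes whose prefix contains 21.94.148.66:
  0.0.0.0/0 (default, matches everything) -> eth4
  21.64.0.0/10 (21.64.0.0 - 21.127.255.255) -> eth9
  21.64.0.0/11 (21.64.0.0 - 21.95.255.255) -> eth5
  21.92.0.0/14 (21.92.0.0 - 21.95.255.255) -> eth1
More-specific entries that do NOT match:
  21.94.148.96/28 (21.94.148.96 - 21.94.148.111) does not contain 21.94.148.66
  21.94.148.192/28 (21.94.148.192 - 21.94.148.207) does not contain 21.94.148.66
  21.222.148.0/25 (21.222.148.0 - 21.222.148.127) does not contain 21.94.148.66
  21.94.150.0/24 (21.94.150.0 - 21.94.150.255) does not contain 21.94.148.66
  21.94.156.0/23 (21.94.156.0 - 21.94.157.255) does not contain 21.94.148.66
  21.94.150.0/23 (21.94.150.0 - 21.94.151.255) does not contain 21.94.148.66
  21.94.192.0/19 (21.94.192.0 - 21.94.223.255) does not contain 21.94.148.66
Longest matching prefix is /14 -> interface eth1.

eth1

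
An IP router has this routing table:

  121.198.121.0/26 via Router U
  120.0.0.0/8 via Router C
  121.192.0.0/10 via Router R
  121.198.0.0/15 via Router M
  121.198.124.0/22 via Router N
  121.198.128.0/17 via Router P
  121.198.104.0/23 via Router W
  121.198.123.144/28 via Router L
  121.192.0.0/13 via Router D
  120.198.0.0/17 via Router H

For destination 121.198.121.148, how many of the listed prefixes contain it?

3

Prefixes containing 121.198.121.148:
  121.192.0.0/10 (121.192.0.0 - 121.255.255.255)
  121.192.0.0/13 (121.192.0.0 - 121.199.255.255)
  121.198.0.0/15 (121.198.0.0 - 121.199.255.255)
Total matching entries: 3.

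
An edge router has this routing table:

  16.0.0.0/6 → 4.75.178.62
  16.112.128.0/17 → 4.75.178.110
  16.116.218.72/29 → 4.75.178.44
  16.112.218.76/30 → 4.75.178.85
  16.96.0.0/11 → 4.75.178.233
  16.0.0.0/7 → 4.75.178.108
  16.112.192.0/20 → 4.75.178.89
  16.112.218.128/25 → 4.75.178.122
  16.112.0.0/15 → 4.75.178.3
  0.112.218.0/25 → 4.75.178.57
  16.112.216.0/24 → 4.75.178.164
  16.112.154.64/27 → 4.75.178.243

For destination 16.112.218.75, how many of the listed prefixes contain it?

5

Prefixes containing 16.112.218.75:
  16.0.0.0/6 (16.0.0.0 - 19.255.255.255)
  16.0.0.0/7 (16.0.0.0 - 17.255.255.255)
  16.96.0.0/11 (16.96.0.0 - 16.127.255.255)
  16.112.0.0/15 (16.112.0.0 - 16.113.255.255)
  16.112.128.0/17 (16.112.128.0 - 16.112.255.255)
Total matching entries: 5.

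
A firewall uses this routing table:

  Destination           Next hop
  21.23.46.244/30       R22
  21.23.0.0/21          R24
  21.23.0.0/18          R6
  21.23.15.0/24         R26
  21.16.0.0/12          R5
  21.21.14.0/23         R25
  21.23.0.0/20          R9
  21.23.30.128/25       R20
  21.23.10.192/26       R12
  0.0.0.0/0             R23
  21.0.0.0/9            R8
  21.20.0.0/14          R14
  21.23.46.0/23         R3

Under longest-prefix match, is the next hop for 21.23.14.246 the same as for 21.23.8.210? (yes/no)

yes

21.23.14.246: longest match 21.23.0.0/20 -> R9
21.23.8.210: longest match 21.23.0.0/20 -> R9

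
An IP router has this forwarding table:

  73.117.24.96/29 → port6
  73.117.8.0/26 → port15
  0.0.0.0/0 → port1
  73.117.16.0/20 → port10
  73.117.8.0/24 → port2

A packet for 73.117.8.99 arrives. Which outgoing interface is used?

port2

Routes whose prefix contains 73.117.8.99:
  0.0.0.0/0 (default, matches everything) -> port1
  73.117.8.0/24 (73.117.8.0 - 73.117.8.255) -> port2
More-specific entries that do NOT match:
  73.117.24.96/29 (73.117.24.96 - 73.117.24.103) does not contain 73.117.8.99
  73.117.8.0/26 (73.117.8.0 - 73.117.8.63) does not contain 73.117.8.99
Longest matching prefix is /24 -> interface port2.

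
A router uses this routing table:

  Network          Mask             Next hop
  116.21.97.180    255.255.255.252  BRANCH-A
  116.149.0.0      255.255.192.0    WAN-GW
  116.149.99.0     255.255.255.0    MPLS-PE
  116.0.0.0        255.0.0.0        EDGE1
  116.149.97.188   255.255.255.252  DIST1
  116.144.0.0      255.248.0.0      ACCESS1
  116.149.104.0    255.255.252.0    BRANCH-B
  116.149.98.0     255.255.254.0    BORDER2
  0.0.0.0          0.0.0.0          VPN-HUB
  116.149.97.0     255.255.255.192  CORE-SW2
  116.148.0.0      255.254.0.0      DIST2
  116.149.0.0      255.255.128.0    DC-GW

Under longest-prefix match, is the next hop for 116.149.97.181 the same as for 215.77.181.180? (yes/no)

116.149.97.181: longest match 116.149.0.0/17 -> DC-GW
215.77.181.180: longest match 0.0.0.0/0 -> VPN-HUB

no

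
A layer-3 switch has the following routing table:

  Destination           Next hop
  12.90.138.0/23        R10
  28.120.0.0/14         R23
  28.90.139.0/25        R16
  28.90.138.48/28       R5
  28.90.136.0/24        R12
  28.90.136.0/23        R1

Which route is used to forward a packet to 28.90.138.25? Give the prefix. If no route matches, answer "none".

none

28.90.138.25 is outside every listed prefix and there is no default route.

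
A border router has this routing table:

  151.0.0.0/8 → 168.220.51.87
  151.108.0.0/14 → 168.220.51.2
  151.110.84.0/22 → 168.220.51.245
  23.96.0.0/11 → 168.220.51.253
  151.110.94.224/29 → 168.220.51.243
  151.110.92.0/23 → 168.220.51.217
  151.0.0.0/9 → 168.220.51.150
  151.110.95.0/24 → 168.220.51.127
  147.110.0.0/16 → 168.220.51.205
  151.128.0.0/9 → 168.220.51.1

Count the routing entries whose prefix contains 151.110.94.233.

3

Prefixes containing 151.110.94.233:
  151.0.0.0/8 (151.0.0.0 - 151.255.255.255)
  151.0.0.0/9 (151.0.0.0 - 151.127.255.255)
  151.108.0.0/14 (151.108.0.0 - 151.111.255.255)
Total matching entries: 3.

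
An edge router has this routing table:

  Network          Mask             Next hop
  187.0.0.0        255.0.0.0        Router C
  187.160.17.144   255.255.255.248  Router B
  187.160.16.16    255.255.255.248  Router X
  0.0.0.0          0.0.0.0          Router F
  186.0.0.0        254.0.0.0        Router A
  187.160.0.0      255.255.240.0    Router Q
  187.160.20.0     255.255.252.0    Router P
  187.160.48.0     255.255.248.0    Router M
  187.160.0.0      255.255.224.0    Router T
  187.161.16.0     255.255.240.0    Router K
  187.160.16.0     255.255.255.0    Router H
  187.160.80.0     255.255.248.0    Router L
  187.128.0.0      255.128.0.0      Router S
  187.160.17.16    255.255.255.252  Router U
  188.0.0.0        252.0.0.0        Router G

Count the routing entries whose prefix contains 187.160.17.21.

Prefixes containing 187.160.17.21:
  0.0.0.0/0 (default, matches everything)
  186.0.0.0/7 (186.0.0.0 - 187.255.255.255)
  187.0.0.0/8 (187.0.0.0 - 187.255.255.255)
  187.128.0.0/9 (187.128.0.0 - 187.255.255.255)
  187.160.0.0/19 (187.160.0.0 - 187.160.31.255)
Total matching entries: 5.

5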